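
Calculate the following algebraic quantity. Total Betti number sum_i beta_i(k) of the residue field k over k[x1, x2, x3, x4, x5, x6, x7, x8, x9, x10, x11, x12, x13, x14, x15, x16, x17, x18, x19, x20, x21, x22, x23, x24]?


Koszul resolution: beta_i(k)=C(n,i), n=24
sum_i C(24,i) = 2^24 = 16777216


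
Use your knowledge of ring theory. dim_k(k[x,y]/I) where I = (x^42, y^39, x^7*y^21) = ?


k[x,y]/I, I = (x^42, y^39, x^7*y^21)
Rect: 42x39=1638. Corner: (42-7)x(39-21)=630.
dim = 1638-630 = 1008


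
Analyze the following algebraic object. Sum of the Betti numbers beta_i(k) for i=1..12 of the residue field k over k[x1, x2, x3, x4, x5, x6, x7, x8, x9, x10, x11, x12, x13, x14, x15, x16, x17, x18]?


Koszul resolution: beta_i(k)=C(n,i), n=18
C(18,1)=18, C(18,2)=153, C(18,3)=816, C(18,4)=3060, C(18,5)=8568, C(18,6)=18564, C(18,7)=31824, C(18,8)=43758, C(18,9)=48620, C(18,10)=43758, C(18,11)=31824, C(18,12)=18564
Sum=249527


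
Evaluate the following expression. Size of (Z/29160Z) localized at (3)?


3-primary part: 29160=3^6*40
Size=3^6=729


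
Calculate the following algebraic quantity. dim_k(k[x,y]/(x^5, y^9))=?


Basis: x^i*y^j, i<5, j<9
5*9=45


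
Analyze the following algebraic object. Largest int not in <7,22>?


gcd(7,22)=1 => F=ab-a-b=7*22-7-22=154-29=125


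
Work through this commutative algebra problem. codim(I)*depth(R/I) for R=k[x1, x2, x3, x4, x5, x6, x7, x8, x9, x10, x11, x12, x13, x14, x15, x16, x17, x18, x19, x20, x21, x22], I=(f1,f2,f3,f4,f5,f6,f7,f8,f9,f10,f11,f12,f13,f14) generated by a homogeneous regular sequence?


codim=14, depth=dim(R/I)=22-14=8
Product=14*8=112


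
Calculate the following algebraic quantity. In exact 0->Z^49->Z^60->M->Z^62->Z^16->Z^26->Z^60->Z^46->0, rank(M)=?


Alt sum=0:
(-1)^0*49 + (-1)^1*60 + (-1)^2*? + (-1)^3*62 + (-1)^4*16 + (-1)^5*26 + (-1)^6*60 + (-1)^7*46=0
rank(M)=69


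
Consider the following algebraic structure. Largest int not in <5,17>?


gcd(5,17)=1 => F=ab-a-b=5*17-5-17=85-22=63


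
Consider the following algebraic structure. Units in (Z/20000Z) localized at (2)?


Local ring = Z/32Z.
phi(32) = 2^4*(2-1) = 16


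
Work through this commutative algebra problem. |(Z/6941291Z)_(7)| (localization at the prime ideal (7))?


7-primary part: 6941291=7^6*59
Size=7^6=117649


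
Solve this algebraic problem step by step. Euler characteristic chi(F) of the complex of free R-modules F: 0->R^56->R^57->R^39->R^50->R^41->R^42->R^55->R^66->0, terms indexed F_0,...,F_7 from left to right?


chi = sum (-1)^i * rank:
(-1)^0*56=56
(-1)^1*57=-57
(-1)^2*39=39
(-1)^3*50=-50
(-1)^4*41=41
(-1)^5*42=-42
(-1)^6*55=55
(-1)^7*66=-66
chi=-24


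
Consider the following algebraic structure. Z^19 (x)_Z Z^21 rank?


rank(M(x)N) = rank(M)*rank(N)
19*21 = 399


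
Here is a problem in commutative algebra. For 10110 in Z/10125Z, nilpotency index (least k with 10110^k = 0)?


10110^k mod 10125:
k=1: 10110
k=2: 225
k=3: 6750
k=4: 0
First zero at k = 4


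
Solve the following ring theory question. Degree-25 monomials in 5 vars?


C(d+n-1,n-1)=C(29,4)=23751


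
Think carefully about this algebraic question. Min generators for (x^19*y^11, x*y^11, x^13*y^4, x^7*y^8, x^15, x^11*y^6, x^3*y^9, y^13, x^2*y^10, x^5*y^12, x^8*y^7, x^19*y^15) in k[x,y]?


Remove redundant (divisible by others).
x^5*y^12 redundant.
x^19*y^11 redundant.
x^19*y^15 redundant.
Min: x^15, x^13*y^4, x^11*y^6, x^8*y^7, x^7*y^8, x^3*y^9, x^2*y^10, x*y^11, y^13
Count=9


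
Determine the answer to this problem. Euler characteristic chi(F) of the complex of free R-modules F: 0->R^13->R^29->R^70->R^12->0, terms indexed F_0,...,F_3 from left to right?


chi = sum (-1)^i * rank:
(-1)^0*13=13
(-1)^1*29=-29
(-1)^2*70=70
(-1)^3*12=-12
chi=42


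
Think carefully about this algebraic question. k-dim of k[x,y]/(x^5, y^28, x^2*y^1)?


k[x,y]/I, I = (x^5, y^28, x^2*y^1)
Rect: 5x28=140. Corner: (5-2)x(28-1)=81.
dim = 140-81 = 59


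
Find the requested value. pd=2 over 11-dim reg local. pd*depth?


pd+depth=11
depth=11-2=9
pd*depth=2*9=18


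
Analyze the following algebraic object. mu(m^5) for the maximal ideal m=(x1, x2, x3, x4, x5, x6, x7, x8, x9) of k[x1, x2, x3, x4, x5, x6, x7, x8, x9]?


Graded Nakayama: mu(m^d) = dim_k (m^d/m^(d+1)) = #degree-5 monomials in 9 vars
C(n+d-1,d)=C(13,5)=1287


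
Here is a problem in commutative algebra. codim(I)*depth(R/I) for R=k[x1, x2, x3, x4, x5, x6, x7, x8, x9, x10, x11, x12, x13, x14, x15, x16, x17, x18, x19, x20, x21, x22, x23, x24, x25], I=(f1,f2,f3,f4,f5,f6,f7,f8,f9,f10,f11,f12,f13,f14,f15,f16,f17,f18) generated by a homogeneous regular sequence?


codim=18, depth=dim(R/I)=25-18=7
Product=18*7=126


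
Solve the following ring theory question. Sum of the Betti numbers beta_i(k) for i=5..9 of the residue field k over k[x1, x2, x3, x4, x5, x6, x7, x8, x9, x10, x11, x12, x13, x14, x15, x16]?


Koszul resolution: beta_i(k)=C(n,i), n=16
C(16,5)=4368, C(16,6)=8008, C(16,7)=11440, C(16,8)=12870, C(16,9)=11440
Sum=48126


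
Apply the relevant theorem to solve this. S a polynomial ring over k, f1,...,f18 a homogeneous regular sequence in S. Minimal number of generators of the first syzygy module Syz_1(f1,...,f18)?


Regular sequence => Koszul complex is the minimal free resolution.
Syz_1 minimally generated by Koszul relations f_i*e_j - f_j*e_i (i<j): mu(Syz_1) = beta_2 = C(m,2) = m(m-1)/2
m=18
18*17/2 = 153


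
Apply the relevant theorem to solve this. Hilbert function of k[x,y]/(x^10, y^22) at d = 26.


k[x,y], I = (x^10, y^22), d = 26
Need i < 10 and d-i < 22.
Range: 5 <= i <= 9.
H(26) = 5


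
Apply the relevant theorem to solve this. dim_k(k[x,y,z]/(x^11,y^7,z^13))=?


Basis: x^iy^jz^k, i<11,j<7,k<13
11*7*13=1001


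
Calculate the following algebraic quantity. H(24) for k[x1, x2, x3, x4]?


C(d+n-1,n-1)=C(27,3)=2925


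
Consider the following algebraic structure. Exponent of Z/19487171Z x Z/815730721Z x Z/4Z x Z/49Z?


Exponent = lcm of the cyclic orders; pairwise coprime => product.
11^7*13^8*2^2*7^2=19487171*815730721*4*49=3115671673815737036


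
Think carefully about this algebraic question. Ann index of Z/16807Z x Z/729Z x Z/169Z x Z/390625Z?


Exponent = lcm of the cyclic orders; pairwise coprime => product.
7^5*3^6*13^2*5^8=16807*729*169*390625=808843440234375


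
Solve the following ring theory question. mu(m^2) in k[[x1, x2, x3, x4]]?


C(n+d-1,d)=C(5,2)=10


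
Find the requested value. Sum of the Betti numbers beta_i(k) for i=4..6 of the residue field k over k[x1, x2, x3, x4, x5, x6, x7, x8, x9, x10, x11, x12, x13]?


Koszul resolution: beta_i(k)=C(n,i), n=13
C(13,4)=715, C(13,5)=1287, C(13,6)=1716
Sum=3718


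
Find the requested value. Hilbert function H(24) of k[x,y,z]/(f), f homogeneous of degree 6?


C(26,2)-C(20,2)=325-190=135


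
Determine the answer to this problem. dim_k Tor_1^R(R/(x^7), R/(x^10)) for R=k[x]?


Tor_1(R/I,R/J)=(I cap J)/IJ=(x^10)/(x^17)
dim=17-10=min(7,10)=7


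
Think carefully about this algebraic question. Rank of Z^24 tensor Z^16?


rank(M(x)N) = rank(M)*rank(N)
24*16 = 384


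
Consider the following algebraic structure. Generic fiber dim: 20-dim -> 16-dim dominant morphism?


dim(fiber)=dim(X)-dim(Y)=20-16=4


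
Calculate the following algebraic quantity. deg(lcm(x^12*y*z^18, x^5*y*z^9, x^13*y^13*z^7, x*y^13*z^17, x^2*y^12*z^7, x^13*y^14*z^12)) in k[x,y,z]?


lcm = componentwise max:
x: max(12,5,13,1,2,13)=13
y: max(1,1,13,13,12,14)=14
z: max(18,9,7,17,7,12)=18
Total=13+14+18=45


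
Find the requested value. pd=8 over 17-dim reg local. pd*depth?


pd+depth=17
depth=17-8=9
pd*depth=8*9=72


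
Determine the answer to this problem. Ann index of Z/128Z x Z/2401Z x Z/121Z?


Exponent = lcm of the cyclic orders; pairwise coprime => product.
2^7*7^4*11^2=128*2401*121=37186688


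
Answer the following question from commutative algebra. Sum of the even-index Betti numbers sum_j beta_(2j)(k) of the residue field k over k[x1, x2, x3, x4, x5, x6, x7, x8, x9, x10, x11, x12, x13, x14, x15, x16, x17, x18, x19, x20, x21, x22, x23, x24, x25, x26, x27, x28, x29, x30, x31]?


Koszul resolution: beta_i(k)=C(n,i), n=31
sum_even C(31,i) = 2^(n-1) = 2^30 = 1073741824


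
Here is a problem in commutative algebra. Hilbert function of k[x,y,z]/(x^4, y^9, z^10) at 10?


Need i<4, j<9, k<10 with i+j+k=10.
For each i, j ranges over max(0,10-i-9)..min(8,10-i):
  i=0: j in [1,8] -> 8
  i=1: j in [0,8] -> 9
  i=2: j in [0,8] -> 9
  i=3: j in [0,7] -> 8
H(10) = 8+9+9+8 = 34


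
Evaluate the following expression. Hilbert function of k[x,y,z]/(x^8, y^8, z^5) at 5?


Need i<8, j<8, k<5 with i+j+k=5.
For each i, j ranges over max(0,5-i-4)..min(7,5-i):
  i=0: j in [1,5] -> 5
  i=1: j in [0,4] -> 5
  i=2: j in [0,3] -> 4
  i=3: j in [0,2] -> 3
  i=4: j in [0,1] -> 2
  i=5: j in [0,0] -> 1
H(5) = 5+5+4+3+2+1 = 20


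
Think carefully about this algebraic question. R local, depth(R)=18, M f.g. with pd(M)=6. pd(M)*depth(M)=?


pd+depth=18
depth=18-6=12
pd*depth=6*12=72


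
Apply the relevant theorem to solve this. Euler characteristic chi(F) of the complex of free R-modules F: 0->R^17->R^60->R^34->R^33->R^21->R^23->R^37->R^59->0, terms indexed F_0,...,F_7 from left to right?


chi = sum (-1)^i * rank:
(-1)^0*17=17
(-1)^1*60=-60
(-1)^2*34=34
(-1)^3*33=-33
(-1)^4*21=21
(-1)^5*23=-23
(-1)^6*37=37
(-1)^7*59=-59
chi=-66


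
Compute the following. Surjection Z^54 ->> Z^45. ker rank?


rank(ker) = 54-45 = 9


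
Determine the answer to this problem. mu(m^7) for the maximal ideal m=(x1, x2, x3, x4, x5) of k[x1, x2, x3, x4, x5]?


Graded Nakayama: mu(m^d) = dim_k (m^d/m^(d+1)) = #degree-7 monomials in 5 vars
C(n+d-1,d)=C(11,7)=330


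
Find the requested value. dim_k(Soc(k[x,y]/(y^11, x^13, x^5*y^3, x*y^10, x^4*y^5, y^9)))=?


Socle = ann(m) = span of standard monomials u with x*u, y*u in I (staircase corners).
Redundant generators: y^11, x*y^10
Minimal generators: x^13, x^5*y^3, x^4*y^5, y^9
Corners: x^3y^8, x^4y^4, x^12y^2
Socle dim=3


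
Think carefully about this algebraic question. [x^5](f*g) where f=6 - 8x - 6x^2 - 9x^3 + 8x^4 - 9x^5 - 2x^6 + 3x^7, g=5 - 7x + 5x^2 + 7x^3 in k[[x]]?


[x^5] = sum a_i*b_j, i+j=5
  -6*7=-42
  -9*5=-45
  8*-7=-56
  -9*5=-45
Sum=-188


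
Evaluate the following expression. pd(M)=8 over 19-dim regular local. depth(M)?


pd+depth=depth(R)=19
depth=19-8=11


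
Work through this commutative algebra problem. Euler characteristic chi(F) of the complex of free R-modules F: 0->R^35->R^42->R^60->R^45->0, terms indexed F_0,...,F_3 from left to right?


chi = sum (-1)^i * rank:
(-1)^0*35=35
(-1)^1*42=-42
(-1)^2*60=60
(-1)^3*45=-45
chi=8


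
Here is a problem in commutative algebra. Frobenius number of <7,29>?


gcd(7,29)=1 => F=ab-a-b=7*29-7-29=203-36=167


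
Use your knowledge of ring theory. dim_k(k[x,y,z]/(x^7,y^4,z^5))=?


Basis: x^iy^jz^k, i<7,j<4,k<5
7*4*5=140


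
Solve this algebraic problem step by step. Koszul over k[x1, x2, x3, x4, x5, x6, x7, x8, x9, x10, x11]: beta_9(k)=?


C(n,i)=C(11,9)=55


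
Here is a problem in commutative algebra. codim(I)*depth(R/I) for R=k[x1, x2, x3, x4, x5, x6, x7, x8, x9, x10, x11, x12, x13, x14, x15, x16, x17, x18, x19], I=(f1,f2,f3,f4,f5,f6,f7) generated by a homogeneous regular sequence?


codim=7, depth=dim(R/I)=19-7=12
Product=7*12=84


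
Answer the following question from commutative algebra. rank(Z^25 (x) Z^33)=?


rank(M(x)N) = rank(M)*rank(N)
25*33 = 825


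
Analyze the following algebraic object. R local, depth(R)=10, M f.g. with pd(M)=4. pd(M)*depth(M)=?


pd+depth=10
depth=10-4=6
pd*depth=4*6=24


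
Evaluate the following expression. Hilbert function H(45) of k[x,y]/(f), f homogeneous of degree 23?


H(t)=d for t>=d-1.
d=23, t=45
H(45)=23


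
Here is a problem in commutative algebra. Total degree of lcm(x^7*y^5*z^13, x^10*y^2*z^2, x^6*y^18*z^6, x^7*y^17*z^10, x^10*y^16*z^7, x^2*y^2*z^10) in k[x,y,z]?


lcm = componentwise max:
x: max(7,10,6,7,10,2)=10
y: max(5,2,18,17,16,2)=18
z: max(13,2,6,10,7,10)=13
Total=10+18+13=41


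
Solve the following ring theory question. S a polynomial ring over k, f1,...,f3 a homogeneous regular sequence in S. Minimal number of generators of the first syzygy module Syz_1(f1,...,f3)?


Regular sequence => Koszul complex is the minimal free resolution.
Syz_1 minimally generated by Koszul relations f_i*e_j - f_j*e_i (i<j): mu(Syz_1) = beta_2 = C(m,2) = m(m-1)/2
m=3
3*2/2 = 3


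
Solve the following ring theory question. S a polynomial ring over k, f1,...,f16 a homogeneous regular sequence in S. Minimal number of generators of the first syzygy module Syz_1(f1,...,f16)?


Regular sequence => Koszul complex is the minimal free resolution.
Syz_1 minimally generated by Koszul relations f_i*e_j - f_j*e_i (i<j): mu(Syz_1) = beta_2 = C(m,2) = m(m-1)/2
m=16
16*15/2 = 120


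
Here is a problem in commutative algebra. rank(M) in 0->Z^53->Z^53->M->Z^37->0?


Alt sum=0:
(-1)^0*53 + (-1)^1*53 + (-1)^2*? + (-1)^3*37=0
rank(M)=37


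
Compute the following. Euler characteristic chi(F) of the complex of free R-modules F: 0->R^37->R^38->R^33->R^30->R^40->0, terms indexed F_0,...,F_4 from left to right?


chi = sum (-1)^i * rank:
(-1)^0*37=37
(-1)^1*38=-38
(-1)^2*33=33
(-1)^3*30=-30
(-1)^4*40=40
chi=42


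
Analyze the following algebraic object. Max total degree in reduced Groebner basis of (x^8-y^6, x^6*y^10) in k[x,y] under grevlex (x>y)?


LT(f1)=x^8, LT(f2)=x^6y^10, lcm=x^8y^10
S(f1,f2) = y^10*f1 - x^2*f2 = -y^16
Reduced GB = {f1, f2, y^16}; degrees 8, 16, 16
Max = 16


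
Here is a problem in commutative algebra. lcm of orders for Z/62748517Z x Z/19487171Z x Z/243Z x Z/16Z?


Exponent = lcm of the cyclic orders; pairwise coprime => product.
13^7*11^7*3^5*2^4=62748517*19487171*243*16=4754211722054782416


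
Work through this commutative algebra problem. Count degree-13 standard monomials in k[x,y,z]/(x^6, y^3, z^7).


Need i<6, j<3, k<7 with i+j+k=13.
For each i, j ranges over max(0,13-i-6)..min(2,13-i):
  i=0: j in [7,2] -> 0
  i=1: j in [6,2] -> 0
  i=2: j in [5,2] -> 0
  i=3: j in [4,2] -> 0
  i=4: j in [3,2] -> 0
  i=5: j in [2,2] -> 1
H(13) = 0+0+0+0+0+1 = 1


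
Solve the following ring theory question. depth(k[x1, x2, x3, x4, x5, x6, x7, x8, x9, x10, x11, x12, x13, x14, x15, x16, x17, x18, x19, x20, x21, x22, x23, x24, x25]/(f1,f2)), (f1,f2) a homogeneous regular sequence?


depth(R)=25
depth(R/I)=25-2=23


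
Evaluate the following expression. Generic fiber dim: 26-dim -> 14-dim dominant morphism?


dim(fiber)=dim(X)-dim(Y)=26-14=12


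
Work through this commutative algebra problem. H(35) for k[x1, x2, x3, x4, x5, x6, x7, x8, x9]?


C(d+n-1,n-1)=C(43,8)=145008513


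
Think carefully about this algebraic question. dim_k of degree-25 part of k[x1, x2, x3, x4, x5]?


C(d+n-1,n-1)=C(29,4)=23751


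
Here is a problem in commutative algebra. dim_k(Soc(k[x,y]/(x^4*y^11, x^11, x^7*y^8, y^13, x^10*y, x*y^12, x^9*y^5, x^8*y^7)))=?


Socle = ann(m) = span of standard monomials u with x*u, y*u in I (staircase corners).
Minimal generators: x^11, x^10*y, x^9*y^5, x^8*y^7, x^7*y^8, x^4*y^11, x*y^12, y^13
Corners: y^12, x^3y^11, x^6y^10, x^7y^7, x^8y^6, x^9y^4, x^10
Socle dim=7


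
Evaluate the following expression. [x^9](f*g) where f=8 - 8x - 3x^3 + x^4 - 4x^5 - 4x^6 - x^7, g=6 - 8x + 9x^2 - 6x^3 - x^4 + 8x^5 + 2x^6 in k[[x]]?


[x^9] = sum a_i*b_j, i+j=9
  -3*2=-6
  1*8=8
  -4*-1=4
  -4*-6=24
  -1*9=-9
Sum=21


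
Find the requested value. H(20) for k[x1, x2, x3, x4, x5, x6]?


C(d+n-1,n-1)=C(25,5)=53130


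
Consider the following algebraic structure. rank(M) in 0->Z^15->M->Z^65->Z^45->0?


Alt sum=0:
(-1)^0*15 + (-1)^1*? + (-1)^2*65 + (-1)^3*45=0
rank(M)=35


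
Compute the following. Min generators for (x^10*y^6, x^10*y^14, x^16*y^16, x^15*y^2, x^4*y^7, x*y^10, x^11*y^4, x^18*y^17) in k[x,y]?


Remove redundant (divisible by others).
x^18*y^17 redundant.
x^16*y^16 redundant.
x^10*y^14 redundant.
Min: x^15*y^2, x^11*y^4, x^10*y^6, x^4*y^7, x*y^10
Count=5


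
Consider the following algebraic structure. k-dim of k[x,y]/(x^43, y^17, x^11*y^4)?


k[x,y]/I, I = (x^43, y^17, x^11*y^4)
Rect: 43x17=731. Corner: (43-11)x(17-4)=416.
dim = 731-416 = 315


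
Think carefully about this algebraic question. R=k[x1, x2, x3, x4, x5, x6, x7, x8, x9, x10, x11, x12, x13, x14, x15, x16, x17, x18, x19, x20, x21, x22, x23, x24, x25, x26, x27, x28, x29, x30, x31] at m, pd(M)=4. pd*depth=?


pd+depth=31
depth=31-4=27
pd*depth=4*27=108


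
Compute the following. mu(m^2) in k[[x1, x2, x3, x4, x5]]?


C(n+d-1,d)=C(6,2)=15


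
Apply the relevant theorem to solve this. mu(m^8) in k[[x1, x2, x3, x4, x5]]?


C(n+d-1,d)=C(12,8)=495


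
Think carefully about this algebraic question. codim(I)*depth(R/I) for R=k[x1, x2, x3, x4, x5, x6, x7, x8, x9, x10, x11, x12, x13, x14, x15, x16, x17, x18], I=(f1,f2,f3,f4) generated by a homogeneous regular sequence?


codim=4, depth=dim(R/I)=18-4=14
Product=4*14=56


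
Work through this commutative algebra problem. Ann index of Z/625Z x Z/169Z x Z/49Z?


Exponent = lcm of the cyclic orders; pairwise coprime => product.
5^4*13^2*7^2=625*169*49=5175625


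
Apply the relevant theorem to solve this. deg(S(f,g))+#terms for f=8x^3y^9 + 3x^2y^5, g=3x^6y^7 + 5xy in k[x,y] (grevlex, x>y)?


LT(f)=8x^3y^9, LT(g)=3x^6y^7
lcm(LM)=x^6y^9
S(f,g) (scaled by 24 to clear denominators) = 3x^3*f - 8y^2*g = 9x^5y^5 - 40xy^3
2 terms, deg 10.
10+2=12


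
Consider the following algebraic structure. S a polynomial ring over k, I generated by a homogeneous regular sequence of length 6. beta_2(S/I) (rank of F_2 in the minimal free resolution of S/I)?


Regular sequence => Koszul complex is the minimal free resolution.
Syz_1 minimally generated by Koszul relations f_i*e_j - f_j*e_i (i<j): mu(Syz_1) = beta_2 = C(m,2) = m(m-1)/2
m=6
6*5/2 = 15


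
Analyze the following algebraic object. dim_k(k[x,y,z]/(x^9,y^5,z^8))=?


Basis: x^iy^jz^k, i<9,j<5,k<8
9*5*8=360


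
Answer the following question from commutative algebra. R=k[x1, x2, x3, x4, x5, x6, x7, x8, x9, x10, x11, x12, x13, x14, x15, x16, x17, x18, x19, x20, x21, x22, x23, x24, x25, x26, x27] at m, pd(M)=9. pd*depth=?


pd+depth=27
depth=27-9=18
pd*depth=9*18=162


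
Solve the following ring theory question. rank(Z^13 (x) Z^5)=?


rank(M(x)N) = rank(M)*rank(N)
13*5 = 65


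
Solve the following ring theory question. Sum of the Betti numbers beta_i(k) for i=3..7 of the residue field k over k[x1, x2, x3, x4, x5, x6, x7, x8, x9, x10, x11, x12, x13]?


Koszul resolution: beta_i(k)=C(n,i), n=13
C(13,3)=286, C(13,4)=715, C(13,5)=1287, C(13,6)=1716, C(13,7)=1716
Sum=5720


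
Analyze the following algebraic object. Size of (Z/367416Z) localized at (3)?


3-primary part: 367416=3^8*56
Size=3^8=6561


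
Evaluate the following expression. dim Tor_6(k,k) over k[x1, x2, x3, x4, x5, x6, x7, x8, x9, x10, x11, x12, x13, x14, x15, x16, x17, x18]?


Koszul: C(n,i)=C(18,6)=18564


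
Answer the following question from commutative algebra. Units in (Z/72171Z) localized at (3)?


Local ring = Z/6561Z.
phi(6561) = 3^7*(3-1) = 4374


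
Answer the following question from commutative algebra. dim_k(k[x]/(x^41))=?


Basis: 1,x,...,x^40
dim=41


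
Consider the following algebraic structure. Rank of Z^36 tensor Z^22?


rank(M(x)N) = rank(M)*rank(N)
36*22 = 792


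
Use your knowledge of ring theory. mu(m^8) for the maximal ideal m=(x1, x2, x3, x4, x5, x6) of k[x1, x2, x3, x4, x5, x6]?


Graded Nakayama: mu(m^d) = dim_k (m^d/m^(d+1)) = #degree-8 monomials in 6 vars
C(n+d-1,d)=C(13,8)=1287


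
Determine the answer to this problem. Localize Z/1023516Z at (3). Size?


3-primary part: 1023516=3^9*52
Size=3^9=19683


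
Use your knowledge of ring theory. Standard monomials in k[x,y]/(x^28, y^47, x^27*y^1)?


k[x,y]/I, I = (x^28, y^47, x^27*y^1)
Rect: 28x47=1316. Corner: (28-27)x(47-1)=46.
dim = 1316-46 = 1270


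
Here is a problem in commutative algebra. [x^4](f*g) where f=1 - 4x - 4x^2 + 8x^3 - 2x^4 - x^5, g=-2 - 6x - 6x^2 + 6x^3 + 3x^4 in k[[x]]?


[x^4] = sum a_i*b_j, i+j=4
  1*3=3
  -4*6=-24
  -4*-6=24
  8*-6=-48
  -2*-2=4
Sum=-41


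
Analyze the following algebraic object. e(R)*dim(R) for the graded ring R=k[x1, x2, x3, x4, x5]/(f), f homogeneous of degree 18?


e(R)=deg(f)=18, dim(R)=5-1=4
e*dim=18*4=72


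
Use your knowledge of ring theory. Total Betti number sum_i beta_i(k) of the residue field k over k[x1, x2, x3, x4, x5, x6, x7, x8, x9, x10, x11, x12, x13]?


Koszul resolution: beta_i(k)=C(n,i), n=13
sum_i C(13,i) = 2^13 = 8192


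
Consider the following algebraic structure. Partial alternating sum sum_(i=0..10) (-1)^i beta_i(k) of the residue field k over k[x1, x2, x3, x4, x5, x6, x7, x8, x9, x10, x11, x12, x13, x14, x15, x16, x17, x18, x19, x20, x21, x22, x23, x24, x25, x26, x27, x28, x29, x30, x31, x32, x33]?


Koszul resolution: beta_i(k)=C(n,i), n=33
sum_(i=0..p) (-1)^i C(n,i) = (-1)^p C(n-1,p)
(-1)^10*C(32,10) = (-1)^10*64512240 = 64512240


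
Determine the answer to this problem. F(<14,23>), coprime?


gcd(14,23)=1 => F=ab-a-b=14*23-14-23=322-37=285


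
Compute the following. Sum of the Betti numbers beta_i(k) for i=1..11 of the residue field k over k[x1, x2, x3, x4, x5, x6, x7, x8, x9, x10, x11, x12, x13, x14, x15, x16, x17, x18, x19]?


Koszul resolution: beta_i(k)=C(n,i), n=19
C(19,1)=19, C(19,2)=171, C(19,3)=969, C(19,4)=3876, C(19,5)=11628, C(19,6)=27132, C(19,7)=50388, C(19,8)=75582, C(19,9)=92378, C(19,10)=92378, C(19,11)=75582
Sum=430103


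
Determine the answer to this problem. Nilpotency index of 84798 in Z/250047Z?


84798^k mod 250047:
k=1: 84798
k=2: 99225
k=3: 0
First zero at k = 3


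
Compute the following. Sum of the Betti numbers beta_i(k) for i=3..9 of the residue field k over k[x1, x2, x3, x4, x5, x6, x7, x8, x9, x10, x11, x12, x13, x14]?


Koszul resolution: beta_i(k)=C(n,i), n=14
C(14,3)=364, C(14,4)=1001, C(14,5)=2002, C(14,6)=3003, C(14,7)=3432, C(14,8)=3003, C(14,9)=2002
Sum=14807


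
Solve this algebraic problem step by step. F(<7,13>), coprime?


gcd(7,13)=1 => F=ab-a-b=7*13-7-13=91-20=71


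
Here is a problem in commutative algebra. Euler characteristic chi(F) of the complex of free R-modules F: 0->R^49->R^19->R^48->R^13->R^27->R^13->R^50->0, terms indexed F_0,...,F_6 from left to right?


chi = sum (-1)^i * rank:
(-1)^0*49=49
(-1)^1*19=-19
(-1)^2*48=48
(-1)^3*13=-13
(-1)^4*27=27
(-1)^5*13=-13
(-1)^6*50=50
chi=129


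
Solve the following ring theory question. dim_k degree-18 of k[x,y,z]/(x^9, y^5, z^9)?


Need i<9, j<5, k<9 with i+j+k=18.
For each i, j ranges over max(0,18-i-8)..min(4,18-i):
  i=0: j in [10,4] -> 0
  i=1: j in [9,4] -> 0
  i=2: j in [8,4] -> 0
  i=3: j in [7,4] -> 0
  i=4: j in [6,4] -> 0
  i=5: j in [5,4] -> 0
  i=6: j in [4,4] -> 1
  i=7: j in [3,4] -> 2
  i=8: j in [2,4] -> 3
H(18) = 0+0+0+0+0+0+1+2+3 = 6


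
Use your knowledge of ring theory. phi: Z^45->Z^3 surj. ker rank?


rank(ker) = 45-3 = 42


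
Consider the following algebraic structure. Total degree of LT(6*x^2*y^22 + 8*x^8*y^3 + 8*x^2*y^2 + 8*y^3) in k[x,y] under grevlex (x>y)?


LT: 6*x^2*y^22
deg_x=2, deg_y=22
Total=2+22=24


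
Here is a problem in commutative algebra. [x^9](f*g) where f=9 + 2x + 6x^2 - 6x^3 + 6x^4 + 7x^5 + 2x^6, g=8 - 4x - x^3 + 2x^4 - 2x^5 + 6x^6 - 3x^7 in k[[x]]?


[x^9] = sum a_i*b_j, i+j=9
  6*-3=-18
  -6*6=-36
  6*-2=-12
  7*2=14
  2*-1=-2
Sum=-54


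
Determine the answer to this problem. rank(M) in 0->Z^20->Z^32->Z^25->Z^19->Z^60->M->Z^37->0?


Alt sum=0:
(-1)^0*20 + (-1)^1*32 + (-1)^2*25 + (-1)^3*19 + (-1)^4*60 + (-1)^5*? + (-1)^6*37=0
rank(M)=91


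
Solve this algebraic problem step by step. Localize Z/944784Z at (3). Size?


3-primary part: 944784=3^10*16
Size=3^10=59049


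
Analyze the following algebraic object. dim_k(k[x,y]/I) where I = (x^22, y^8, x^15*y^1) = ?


k[x,y]/I, I = (x^22, y^8, x^15*y^1)
Rect: 22x8=176. Corner: (22-15)x(8-1)=49.
dim = 176-49 = 127


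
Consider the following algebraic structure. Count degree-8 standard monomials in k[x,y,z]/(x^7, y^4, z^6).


Need i<7, j<4, k<6 with i+j+k=8.
For each i, j ranges over max(0,8-i-5)..min(3,8-i):
  i=0: j in [3,3] -> 1
  i=1: j in [2,3] -> 2
  i=2: j in [1,3] -> 3
  i=3: j in [0,3] -> 4
  i=4: j in [0,3] -> 4
  i=5: j in [0,3] -> 4
  i=6: j in [0,2] -> 3
H(8) = 1+2+3+4+4+4+3 = 21


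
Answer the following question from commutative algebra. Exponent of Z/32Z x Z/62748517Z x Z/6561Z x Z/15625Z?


Exponent = lcm of the cyclic orders; pairwise coprime => product.
2^5*13^7*3^8*5^6=32*62748517*6561*15625=205846510018500000


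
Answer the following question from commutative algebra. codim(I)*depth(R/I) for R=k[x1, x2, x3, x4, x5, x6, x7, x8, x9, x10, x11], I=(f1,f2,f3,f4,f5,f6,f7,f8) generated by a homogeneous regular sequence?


codim=8, depth=dim(R/I)=11-8=3
Product=8*3=24


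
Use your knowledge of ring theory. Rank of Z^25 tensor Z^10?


rank(M(x)N) = rank(M)*rank(N)
25*10 = 250


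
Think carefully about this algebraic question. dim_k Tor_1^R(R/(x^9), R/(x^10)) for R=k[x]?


Tor_1(R/I,R/J)=(I cap J)/IJ=(x^10)/(x^19)
dim=19-10=min(9,10)=9


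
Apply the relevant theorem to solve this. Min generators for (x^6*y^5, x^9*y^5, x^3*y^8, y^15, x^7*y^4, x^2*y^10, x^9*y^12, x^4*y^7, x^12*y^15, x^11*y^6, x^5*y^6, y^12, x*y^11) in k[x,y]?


Remove redundant (divisible by others).
x^9*y^12 redundant.
x^11*y^6 redundant.
x^12*y^15 redundant.
x^9*y^5 redundant.
y^15 redundant.
Min: x^7*y^4, x^6*y^5, x^5*y^6, x^4*y^7, x^3*y^8, x^2*y^10, x*y^11, y^12
Count=8


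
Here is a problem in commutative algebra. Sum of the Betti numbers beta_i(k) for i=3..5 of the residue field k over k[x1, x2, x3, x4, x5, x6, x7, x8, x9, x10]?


Koszul resolution: beta_i(k)=C(n,i), n=10
C(10,3)=120, C(10,4)=210, C(10,5)=252
Sum=582


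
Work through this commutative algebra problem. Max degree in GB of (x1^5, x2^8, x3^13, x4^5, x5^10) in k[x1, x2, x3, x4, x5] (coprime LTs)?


Pure powers, coprime LTs => already GB.
Degrees: 5, 8, 13, 5, 10
Max=13


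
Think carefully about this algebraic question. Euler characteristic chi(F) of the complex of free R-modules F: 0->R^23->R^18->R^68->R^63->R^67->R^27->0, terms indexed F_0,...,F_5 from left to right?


chi = sum (-1)^i * rank:
(-1)^0*23=23
(-1)^1*18=-18
(-1)^2*68=68
(-1)^3*63=-63
(-1)^4*67=67
(-1)^5*27=-27
chi=50


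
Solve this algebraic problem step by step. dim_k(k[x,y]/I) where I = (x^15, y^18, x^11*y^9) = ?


k[x,y]/I, I = (x^15, y^18, x^11*y^9)
Rect: 15x18=270. Corner: (15-11)x(18-9)=36.
dim = 270-36 = 234


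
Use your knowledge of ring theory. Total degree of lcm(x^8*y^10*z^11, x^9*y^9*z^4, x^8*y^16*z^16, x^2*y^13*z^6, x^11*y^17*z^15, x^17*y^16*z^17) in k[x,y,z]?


lcm = componentwise max:
x: max(8,9,8,2,11,17)=17
y: max(10,9,16,13,17,16)=17
z: max(11,4,16,6,15,17)=17
Total=17+17+17=51


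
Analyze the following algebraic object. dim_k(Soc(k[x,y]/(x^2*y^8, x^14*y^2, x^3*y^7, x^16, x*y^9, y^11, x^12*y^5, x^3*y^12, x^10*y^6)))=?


Socle = ann(m) = span of standard monomials u with x*u, y*u in I (staircase corners).
Redundant generators: x^3*y^12
Minimal generators: x^16, x^14*y^2, x^12*y^5, x^10*y^6, x^3*y^7, x^2*y^8, x*y^9, y^11
Corners: y^10, xy^8, x^2y^7, x^9y^6, x^11y^5, x^13y^4, x^15y
Socle dim=7


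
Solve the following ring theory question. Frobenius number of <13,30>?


gcd(13,30)=1 => F=ab-a-b=13*30-13-30=390-43=347


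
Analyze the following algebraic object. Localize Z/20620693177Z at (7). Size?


7-primary part: 20620693177=7^10*73
Size=7^10=282475249


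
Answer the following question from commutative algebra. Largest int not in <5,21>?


gcd(5,21)=1 => F=ab-a-b=5*21-5-21=105-26=79


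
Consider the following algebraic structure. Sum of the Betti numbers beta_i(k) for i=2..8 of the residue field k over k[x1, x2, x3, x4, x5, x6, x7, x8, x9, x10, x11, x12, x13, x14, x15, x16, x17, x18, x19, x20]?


Koszul resolution: beta_i(k)=C(n,i), n=20
C(20,2)=190, C(20,3)=1140, C(20,4)=4845, C(20,5)=15504, C(20,6)=38760, C(20,7)=77520, C(20,8)=125970
Sum=263929


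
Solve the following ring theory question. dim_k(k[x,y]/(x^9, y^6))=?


Basis: x^i*y^j, i<9, j<6
9*6=54


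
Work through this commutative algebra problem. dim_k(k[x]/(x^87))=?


Basis: 1,x,...,x^86
dim=87


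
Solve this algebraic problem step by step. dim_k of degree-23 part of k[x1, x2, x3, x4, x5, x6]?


C(d+n-1,n-1)=C(28,5)=98280


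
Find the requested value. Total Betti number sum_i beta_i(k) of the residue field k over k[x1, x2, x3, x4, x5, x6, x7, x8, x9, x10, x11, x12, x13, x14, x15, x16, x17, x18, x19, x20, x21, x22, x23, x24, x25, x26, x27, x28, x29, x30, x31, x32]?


Koszul resolution: beta_i(k)=C(n,i), n=32
sum_i C(32,i) = 2^32 = 4294967296


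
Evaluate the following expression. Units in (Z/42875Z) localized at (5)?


Local ring = Z/125Z.
phi(125) = 5^2*(5-1) = 100


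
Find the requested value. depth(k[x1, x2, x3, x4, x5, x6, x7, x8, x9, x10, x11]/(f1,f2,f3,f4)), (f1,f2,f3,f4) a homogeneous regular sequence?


depth(R)=11
depth(R/I)=11-4=7


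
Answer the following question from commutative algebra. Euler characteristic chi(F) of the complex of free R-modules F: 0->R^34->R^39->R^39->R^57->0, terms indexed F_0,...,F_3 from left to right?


chi = sum (-1)^i * rank:
(-1)^0*34=34
(-1)^1*39=-39
(-1)^2*39=39
(-1)^3*57=-57
chi=-23


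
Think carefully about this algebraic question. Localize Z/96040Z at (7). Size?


7-primary part: 96040=7^4*40
Size=7^4=2401


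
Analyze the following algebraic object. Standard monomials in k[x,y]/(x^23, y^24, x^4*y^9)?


k[x,y]/I, I = (x^23, y^24, x^4*y^9)
Rect: 23x24=552. Corner: (23-4)x(24-9)=285.
dim = 552-285 = 267


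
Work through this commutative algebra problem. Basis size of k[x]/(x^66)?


Basis: 1,x,...,x^65
dim=66


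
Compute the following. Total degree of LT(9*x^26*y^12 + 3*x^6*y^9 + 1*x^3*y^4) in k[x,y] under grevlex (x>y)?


LT: 9*x^26*y^12
deg_x=26, deg_y=12
Total=26+12=38


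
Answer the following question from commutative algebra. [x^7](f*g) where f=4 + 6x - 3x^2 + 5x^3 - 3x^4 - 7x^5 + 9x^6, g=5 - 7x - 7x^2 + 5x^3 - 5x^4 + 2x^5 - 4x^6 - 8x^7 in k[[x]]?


[x^7] = sum a_i*b_j, i+j=7
  4*-8=-32
  6*-4=-24
  -3*2=-6
  5*-5=-25
  -3*5=-15
  -7*-7=49
  9*-7=-63
Sum=-116


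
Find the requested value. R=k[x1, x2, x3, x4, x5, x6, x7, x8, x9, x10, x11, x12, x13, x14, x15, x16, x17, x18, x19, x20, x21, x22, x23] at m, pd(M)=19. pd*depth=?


pd+depth=23
depth=23-19=4
pd*depth=19*4=76


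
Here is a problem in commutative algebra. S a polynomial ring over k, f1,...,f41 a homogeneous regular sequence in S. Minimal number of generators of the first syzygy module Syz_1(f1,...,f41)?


Regular sequence => Koszul complex is the minimal free resolution.
Syz_1 minimally generated by Koszul relations f_i*e_j - f_j*e_i (i<j): mu(Syz_1) = beta_2 = C(m,2) = m(m-1)/2
m=41
41*40/2 = 820


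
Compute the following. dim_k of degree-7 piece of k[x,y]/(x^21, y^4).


k[x,y], I = (x^21, y^4), d = 7
Need i < 21 and d-i < 4.
Range: 4 <= i <= 7.
H(7) = 4


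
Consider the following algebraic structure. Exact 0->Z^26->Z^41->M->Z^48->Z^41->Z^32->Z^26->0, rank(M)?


Alt sum=0:
(-1)^0*26 + (-1)^1*41 + (-1)^2*? + (-1)^3*48 + (-1)^4*41 + (-1)^5*32 + (-1)^6*26=0
rank(M)=28


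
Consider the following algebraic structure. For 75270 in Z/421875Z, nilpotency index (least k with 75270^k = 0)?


75270^k mod 421875:
k=1: 75270
k=2: 213525
k=3: 276750
k=4: 50625
k=5: 168750
k=6: 0
First zero at k = 6


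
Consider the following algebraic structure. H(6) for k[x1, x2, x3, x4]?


C(d+n-1,n-1)=C(9,3)=84


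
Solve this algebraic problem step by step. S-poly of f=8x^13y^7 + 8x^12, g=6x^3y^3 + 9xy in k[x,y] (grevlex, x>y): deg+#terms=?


LT(f)=8x^13y^7, LT(g)=6x^3y^3
lcm(LM)=x^13y^7
S(f,g) (scaled by 48 to clear denominators) = 6*f - 8x^10y^4*g = -72x^11y^5 + 48x^12
2 terms, deg 16.
16+2=18


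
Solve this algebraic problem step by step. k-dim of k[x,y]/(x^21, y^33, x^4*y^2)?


k[x,y]/I, I = (x^21, y^33, x^4*y^2)
Rect: 21x33=693. Corner: (21-4)x(33-2)=527.
dim = 693-527 = 166


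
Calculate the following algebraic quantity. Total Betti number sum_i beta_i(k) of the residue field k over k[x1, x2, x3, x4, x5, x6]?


Koszul resolution: beta_i(k)=C(n,i), n=6
sum_i C(6,i) = 2^6 = 64


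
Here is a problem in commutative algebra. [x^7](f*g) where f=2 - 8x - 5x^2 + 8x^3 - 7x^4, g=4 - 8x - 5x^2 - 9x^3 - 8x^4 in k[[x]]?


[x^7] = sum a_i*b_j, i+j=7
  8*-8=-64
  -7*-9=63
Sum=-1


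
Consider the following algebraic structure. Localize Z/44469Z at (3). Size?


3-primary part: 44469=3^6*61
Size=3^6=729


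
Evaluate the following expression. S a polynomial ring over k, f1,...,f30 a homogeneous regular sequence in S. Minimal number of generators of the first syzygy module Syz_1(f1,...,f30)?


Regular sequence => Koszul complex is the minimal free resolution.
Syz_1 minimally generated by Koszul relations f_i*e_j - f_j*e_i (i<j): mu(Syz_1) = beta_2 = C(m,2) = m(m-1)/2
m=30
30*29/2 = 435


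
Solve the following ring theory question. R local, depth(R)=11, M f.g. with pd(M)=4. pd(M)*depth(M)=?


pd+depth=11
depth=11-4=7
pd*depth=4*7=28


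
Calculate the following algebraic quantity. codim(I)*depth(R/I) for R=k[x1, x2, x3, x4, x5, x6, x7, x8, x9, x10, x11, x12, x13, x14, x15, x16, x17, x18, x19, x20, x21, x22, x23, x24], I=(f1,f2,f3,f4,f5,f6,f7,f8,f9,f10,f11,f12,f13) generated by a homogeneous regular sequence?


codim=13, depth=dim(R/I)=24-13=11
Product=13*11=143


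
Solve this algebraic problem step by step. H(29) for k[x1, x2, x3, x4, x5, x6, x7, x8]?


C(d+n-1,n-1)=C(36,7)=8347680


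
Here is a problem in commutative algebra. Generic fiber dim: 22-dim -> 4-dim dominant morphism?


dim(fiber)=dim(X)-dim(Y)=22-4=18


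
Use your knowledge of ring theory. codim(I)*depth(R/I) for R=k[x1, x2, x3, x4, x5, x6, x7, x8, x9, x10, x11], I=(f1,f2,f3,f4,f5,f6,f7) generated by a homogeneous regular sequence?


codim=7, depth=dim(R/I)=11-7=4
Product=7*4=28


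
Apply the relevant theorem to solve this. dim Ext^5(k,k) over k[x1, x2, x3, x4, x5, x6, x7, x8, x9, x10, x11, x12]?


C(n,i)=C(12,5)=792


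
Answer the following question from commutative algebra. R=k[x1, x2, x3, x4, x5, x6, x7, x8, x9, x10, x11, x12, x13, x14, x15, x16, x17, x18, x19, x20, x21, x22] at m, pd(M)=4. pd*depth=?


pd+depth=22
depth=22-4=18
pd*depth=4*18=72


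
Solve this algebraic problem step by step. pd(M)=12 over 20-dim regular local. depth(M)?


pd+depth=depth(R)=20
depth=20-12=8


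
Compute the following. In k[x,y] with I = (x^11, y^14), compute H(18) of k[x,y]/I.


k[x,y], I = (x^11, y^14), d = 18
Need i < 11 and d-i < 14.
Range: 5 <= i <= 10.
H(18) = 6


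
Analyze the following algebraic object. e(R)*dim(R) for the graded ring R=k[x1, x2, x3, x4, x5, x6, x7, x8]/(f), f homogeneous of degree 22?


e(R)=deg(f)=22, dim(R)=8-1=7
e*dim=22*7=154


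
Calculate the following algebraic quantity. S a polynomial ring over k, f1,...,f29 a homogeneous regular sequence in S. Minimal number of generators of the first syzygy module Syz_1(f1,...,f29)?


Regular sequence => Koszul complex is the minimal free resolution.
Syz_1 minimally generated by Koszul relations f_i*e_j - f_j*e_i (i<j): mu(Syz_1) = beta_2 = C(m,2) = m(m-1)/2
m=29
29*28/2 = 406


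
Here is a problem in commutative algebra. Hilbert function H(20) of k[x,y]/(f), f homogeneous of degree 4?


H(t)=d for t>=d-1.
d=4, t=20
H(20)=4


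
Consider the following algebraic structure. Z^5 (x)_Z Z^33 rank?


rank(M(x)N) = rank(M)*rank(N)
5*33 = 165


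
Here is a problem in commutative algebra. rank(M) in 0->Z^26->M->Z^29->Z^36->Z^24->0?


Alt sum=0:
(-1)^0*26 + (-1)^1*? + (-1)^2*29 + (-1)^3*36 + (-1)^4*24=0
rank(M)=43


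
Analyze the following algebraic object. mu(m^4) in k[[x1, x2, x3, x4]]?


C(n+d-1,d)=C(7,4)=35


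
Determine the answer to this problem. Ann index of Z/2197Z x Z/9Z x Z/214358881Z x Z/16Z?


Exponent = lcm of the cyclic orders; pairwise coprime => product.
13^3*3^2*11^8*2^4=2197*9*214358881*16=67816290464208


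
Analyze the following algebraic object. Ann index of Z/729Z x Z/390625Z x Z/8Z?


Exponent = lcm of the cyclic orders; pairwise coprime => product.
3^6*5^8*2^3=729*390625*8=2278125000


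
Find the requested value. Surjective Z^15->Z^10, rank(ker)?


rank(ker) = 15-10 = 5


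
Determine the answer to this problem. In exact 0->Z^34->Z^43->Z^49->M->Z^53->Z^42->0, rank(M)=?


Alt sum=0:
(-1)^0*34 + (-1)^1*43 + (-1)^2*49 + (-1)^3*? + (-1)^4*53 + (-1)^5*42=0
rank(M)=51


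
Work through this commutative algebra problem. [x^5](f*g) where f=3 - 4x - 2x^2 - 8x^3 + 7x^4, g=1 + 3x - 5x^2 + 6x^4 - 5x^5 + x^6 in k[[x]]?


[x^5] = sum a_i*b_j, i+j=5
  3*-5=-15
  -4*6=-24
  -8*-5=40
  7*3=21
Sum=22


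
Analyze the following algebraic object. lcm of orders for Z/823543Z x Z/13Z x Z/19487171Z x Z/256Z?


Exponent = lcm of the cyclic orders; pairwise coprime => product.
7^7*13^1*11^7*2^8=823543*13*19487171*256=53409485432086784


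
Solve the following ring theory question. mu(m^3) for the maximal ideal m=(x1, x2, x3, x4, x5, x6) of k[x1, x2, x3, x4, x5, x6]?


Graded Nakayama: mu(m^d) = dim_k (m^d/m^(d+1)) = #degree-3 monomials in 6 vars
C(n+d-1,d)=C(8,3)=56


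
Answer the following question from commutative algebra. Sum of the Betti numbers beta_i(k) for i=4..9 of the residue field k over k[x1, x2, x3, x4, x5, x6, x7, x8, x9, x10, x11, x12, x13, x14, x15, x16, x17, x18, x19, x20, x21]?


Koszul resolution: beta_i(k)=C(n,i), n=21
C(21,4)=5985, C(21,5)=20349, C(21,6)=54264, C(21,7)=116280, C(21,8)=203490, C(21,9)=293930
Sum=694298


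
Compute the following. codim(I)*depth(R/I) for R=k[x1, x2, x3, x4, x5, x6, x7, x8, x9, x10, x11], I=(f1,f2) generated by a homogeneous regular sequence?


codim=2, depth=dim(R/I)=11-2=9
Product=2*9=18


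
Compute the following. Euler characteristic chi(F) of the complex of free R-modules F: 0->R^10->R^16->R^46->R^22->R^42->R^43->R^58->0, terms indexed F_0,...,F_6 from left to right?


chi = sum (-1)^i * rank:
(-1)^0*10=10
(-1)^1*16=-16
(-1)^2*46=46
(-1)^3*22=-22
(-1)^4*42=42
(-1)^5*43=-43
(-1)^6*58=58
chi=75


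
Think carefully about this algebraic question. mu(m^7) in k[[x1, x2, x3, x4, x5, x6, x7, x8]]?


C(n+d-1,d)=C(14,7)=3432


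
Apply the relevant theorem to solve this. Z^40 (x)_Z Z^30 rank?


rank(M(x)N) = rank(M)*rank(N)
40*30 = 1200


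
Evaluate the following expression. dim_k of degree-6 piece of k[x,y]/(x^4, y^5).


k[x,y], I = (x^4, y^5), d = 6
Need i < 4 and d-i < 5.
Range: 2 <= i <= 3.
H(6) = 2


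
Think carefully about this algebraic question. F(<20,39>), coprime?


gcd(20,39)=1 => F=ab-a-b=20*39-20-39=780-59=721


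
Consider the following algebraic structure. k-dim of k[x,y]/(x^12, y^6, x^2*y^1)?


k[x,y]/I, I = (x^12, y^6, x^2*y^1)
Rect: 12x6=72. Corner: (12-2)x(6-1)=50.
dim = 72-50 = 22


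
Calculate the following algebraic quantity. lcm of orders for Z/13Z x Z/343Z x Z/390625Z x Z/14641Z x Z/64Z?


Exponent = lcm of the cyclic orders; pairwise coprime => product.
13^1*7^3*5^8*11^4*2^6=13*343*390625*14641*64=1632105475000000


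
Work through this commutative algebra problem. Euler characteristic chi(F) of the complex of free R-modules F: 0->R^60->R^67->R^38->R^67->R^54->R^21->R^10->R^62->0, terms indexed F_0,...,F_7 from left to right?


chi = sum (-1)^i * rank:
(-1)^0*60=60
(-1)^1*67=-67
(-1)^2*38=38
(-1)^3*67=-67
(-1)^4*54=54
(-1)^5*21=-21
(-1)^6*10=10
(-1)^7*62=-62
chi=-55
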